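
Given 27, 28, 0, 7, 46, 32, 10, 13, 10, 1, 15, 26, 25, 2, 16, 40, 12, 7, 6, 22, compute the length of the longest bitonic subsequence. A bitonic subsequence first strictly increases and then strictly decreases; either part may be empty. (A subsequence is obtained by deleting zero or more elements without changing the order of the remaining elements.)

11

Let inc[i] be the LIS ending at i and dec[i] the longest strictly decreasing subsequence starting at i. inc = [1, 2, 1, 2, 3, 3, 3, 4, 3, 2, 5, 6, 6, 3, 6, 7, 4, 4, 4, 7], dec = [7, 7, 1, 2, 8, 7, 3, 4, 3, 1, 4, 6, 5, 1, 4, 4, 3, 2, 1, 1].
max_i inc[i]+dec[i]−1 = 11, with one witness 0, 7, 10, 13, 15, 26, 25, 16, 12, 7, 6.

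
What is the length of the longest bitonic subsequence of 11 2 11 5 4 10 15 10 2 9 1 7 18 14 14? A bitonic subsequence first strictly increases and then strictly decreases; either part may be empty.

Let inc[i] be the LIS ending at i and dec[i] the longest strictly decreasing subsequence starting at i. inc = [1, 1, 2, 2, 2, 3, 4, 3, 1, 3, 1, 3, 5, 4, 4], dec = [5, 2, 5, 4, 3, 3, 4, 3, 2, 2, 1, 1, 2, 1, 1].
max_i inc[i]+dec[i]−1 = 7, with one witness 2, 5, 10, 15, 10, 9, 7.

7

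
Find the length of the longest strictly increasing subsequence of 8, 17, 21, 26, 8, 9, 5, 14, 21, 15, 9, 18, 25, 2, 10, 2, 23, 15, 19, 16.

One longest increasing subsequence is 8, 9, 14, 15, 18, 25 (positions 1,6,8,10,12,13), of length 6; no longer one exists.

6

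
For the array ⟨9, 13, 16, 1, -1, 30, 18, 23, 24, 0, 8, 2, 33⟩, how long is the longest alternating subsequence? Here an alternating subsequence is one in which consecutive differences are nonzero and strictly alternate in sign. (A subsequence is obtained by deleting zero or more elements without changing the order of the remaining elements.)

Track the best alternating length ending on an up-step vs a down-step at each position: up/down = 1/1, 2/1, 2/1, 1/3, 1/3, 4/1, 4/5, 6/5, 6/5, 4/7, 8/7, 8/9, 10/1.
The maximum over both is 10; one such subsequence is 9, 13, 1, 30, 18, 23, 0, 8, 2, 33.

10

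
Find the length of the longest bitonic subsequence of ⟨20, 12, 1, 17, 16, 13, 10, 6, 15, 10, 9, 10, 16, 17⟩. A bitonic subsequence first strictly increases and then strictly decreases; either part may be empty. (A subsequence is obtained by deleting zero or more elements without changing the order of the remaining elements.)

One longest bitonic subsequence is 20, 17, 16, 15, 10, 9 (positions 1,4,5,9,10,11): it rises to 20 then falls. Length 6 is optimal.

6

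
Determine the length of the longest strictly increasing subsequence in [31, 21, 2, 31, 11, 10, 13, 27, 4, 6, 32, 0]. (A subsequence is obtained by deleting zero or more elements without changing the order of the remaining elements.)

Let dp[i] be the longest increasing subsequence ending at position i. Then dp = [1, 1, 1, 2, 2, 2, 3, 4, 2, 3, 5, 1].
The maximum is 5; one witness is 2, 11, 13, 27, 32 at positions 3,5,7,8,11.

5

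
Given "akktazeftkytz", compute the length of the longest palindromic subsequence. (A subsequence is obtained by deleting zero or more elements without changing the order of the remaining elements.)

Using dp[i][j] = 2 + dp[i+1][j−1] if the ends match, else max(dp[i+1][j], dp[i][j−1]):
dp[1][13] = 5. A witness is ztytz at positions 6,9,11,12,13.

5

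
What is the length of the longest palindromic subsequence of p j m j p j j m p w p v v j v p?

One longest palindromic subsequence is pjmjjjmjp (positions 1,2,3,4,6,7,8,14,16); it reads the same forward and backward, and the interval DP gives dp[1][16] = 9.

9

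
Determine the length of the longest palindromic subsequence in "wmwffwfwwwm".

7

One longest palindromic subsequence is mwwwwwm (positions 2,3,6,8,9,10,11); it reads the same forward and backward, and the interval DP gives dp[1][11] = 7.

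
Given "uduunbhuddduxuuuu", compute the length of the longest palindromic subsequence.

11

Using dp[i][j] = 2 + dp[i+1][j−1] if the ends match, else max(dp[i+1][j], dp[i][j−1]):
dp[1][17] = 11. A witness is uuuuddduuuu at positions 1,3,4,8,9,10,11,14,15,16,17.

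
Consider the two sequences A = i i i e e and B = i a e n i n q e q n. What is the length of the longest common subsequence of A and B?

Backtracking the LCS table gives one alignment: i (A1,B1) → i (A2,B5) → e (A4,B8).
So the longest common subsequence has length 3.

3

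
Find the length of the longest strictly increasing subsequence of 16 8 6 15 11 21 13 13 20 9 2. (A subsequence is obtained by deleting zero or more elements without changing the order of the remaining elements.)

Let dp[i] be the longest increasing subsequence ending at position i. Then dp = [1, 1, 1, 2, 2, 3, 3, 3, 4, 2, 1].
The maximum is 4; one witness is 8, 11, 13, 20 at positions 2,5,7,9.

4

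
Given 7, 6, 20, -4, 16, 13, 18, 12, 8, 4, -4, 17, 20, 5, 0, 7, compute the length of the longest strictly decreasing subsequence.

7

Scanning left to right, the best length ending at each element is: 7→1, 6→2, 20→1, -4→3, 16→2, 13→3, 18→2, 12→4, 8→5, 4→6, -4→7, 17→3, 20→1, 5→6, 0→7, 7→6.
So the longest decreasing subsequence has length 7, e.g. 20, 16, 13, 12, 8, 4, -4.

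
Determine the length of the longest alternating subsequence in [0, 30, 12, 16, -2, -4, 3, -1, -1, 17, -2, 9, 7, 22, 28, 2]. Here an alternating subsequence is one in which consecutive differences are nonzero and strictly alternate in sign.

Track the best alternating length ending on an up-step vs a down-step at each position: up/down = 1/1, 2/1, 2/3, 4/3, 1/5, 1/5, 6/5, 6/7, 6/7, 8/3, 6/9, 10/9, 10/11, 12/3, 12/3, 10/13.
The maximum over both is 13; one such subsequence is 0, 30, 12, 16, -2, 3, -1, 17, -2, 9, 7, 22, 2.

13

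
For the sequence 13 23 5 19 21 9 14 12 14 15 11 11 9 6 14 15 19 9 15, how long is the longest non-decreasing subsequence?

Let dp[i] be the longest non-decreasing subsequence ending at position i. Then dp = [1, 2, 1, 2, 3, 2, 3, 3, 4, 5, 3, 4, 3, 2, 5, 6, 7, 4, 7].
The maximum is 7; one witness is 5, 9, 14, 14, 15, 15, 19 at positions 3,6,7,9,10,16,17.

7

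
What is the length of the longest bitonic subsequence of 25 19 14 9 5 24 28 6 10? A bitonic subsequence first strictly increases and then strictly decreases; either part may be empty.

5

One longest bitonic subsequence is 25, 19, 14, 9, 6 (positions 1,2,3,4,8): it rises to 25 then falls. Length 5 is optimal.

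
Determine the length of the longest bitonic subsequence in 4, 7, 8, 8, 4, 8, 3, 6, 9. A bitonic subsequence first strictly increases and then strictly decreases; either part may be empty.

5

Let inc[i] be the LIS ending at i and dec[i] the longest strictly decreasing subsequence starting at i. inc = [1, 2, 3, 3, 1, 3, 1, 2, 4], dec = [2, 3, 3, 3, 2, 2, 1, 1, 1].
max_i inc[i]+dec[i]−1 = 5, with one witness 4, 7, 8, 4, 3.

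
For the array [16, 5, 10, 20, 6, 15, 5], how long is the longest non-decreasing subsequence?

3

Scanning left to right, the best length ending at each element is: 16→1, 5→1, 10→2, 20→3, 6→2, 15→3, 5→2.
So the longest non-decreasing subsequence has length 3, e.g. 5, 10, 20.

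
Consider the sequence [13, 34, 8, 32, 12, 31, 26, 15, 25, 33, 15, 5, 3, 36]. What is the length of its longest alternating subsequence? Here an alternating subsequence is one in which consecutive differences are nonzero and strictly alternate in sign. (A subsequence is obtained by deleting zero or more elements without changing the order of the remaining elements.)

A longest alternating subsequence is 13, 34, 8, 32, 12, 31, 15, 25, 15, 36 (positions 1,2,3,4,5,6,8,9,11,14); its 9 consecutive differences strictly alternate in sign, and length 10 is optimal.

10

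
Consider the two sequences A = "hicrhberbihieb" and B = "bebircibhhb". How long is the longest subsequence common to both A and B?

6

A longest common subsequence is berbhb (length 6); the LCS DP confirms no longer common subsequence exists.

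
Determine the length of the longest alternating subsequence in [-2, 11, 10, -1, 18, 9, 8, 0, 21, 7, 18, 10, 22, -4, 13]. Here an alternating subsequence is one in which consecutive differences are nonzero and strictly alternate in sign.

A longest alternating subsequence is -2, 11, 10, 18, 9, 21, 7, 18, 10, 22, -4, 13 (positions 1,2,3,5,6,9,10,11,12,13,14,15); its 11 consecutive differences strictly alternate in sign, and length 12 is optimal.

12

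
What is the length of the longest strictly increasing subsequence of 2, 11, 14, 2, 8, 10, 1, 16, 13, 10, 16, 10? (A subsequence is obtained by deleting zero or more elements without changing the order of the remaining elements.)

Scanning left to right, the best length ending at each element is: 2→1, 11→2, 14→3, 2→1, 8→2, 10→3, 1→1, 16→4, 13→4, 10→3, 16→5, 10→3.
So the longest increasing subsequence has length 5, e.g. 2, 8, 10, 13, 16.

5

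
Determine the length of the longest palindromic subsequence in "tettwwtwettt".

9

Using dp[i][j] = 2 + dp[i+1][j−1] if the ends match, else max(dp[i+1][j], dp[i][j−1]):
dp[1][12] = 9. A witness is tttwtwttt at positions 1,3,4,6,7,8,10,11,12.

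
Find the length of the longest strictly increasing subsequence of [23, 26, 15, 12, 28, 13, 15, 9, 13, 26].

4

One longest increasing subsequence is 12, 13, 15, 26 (positions 4,6,7,10), of length 4; no longer one exists.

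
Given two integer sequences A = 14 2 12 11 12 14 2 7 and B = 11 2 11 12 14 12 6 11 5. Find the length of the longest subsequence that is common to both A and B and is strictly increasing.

4

A longest common strictly increasing subsequence is 2, 11, 12, 14 (length 4); it appears in order in both A and B, and no longer such subsequence exists.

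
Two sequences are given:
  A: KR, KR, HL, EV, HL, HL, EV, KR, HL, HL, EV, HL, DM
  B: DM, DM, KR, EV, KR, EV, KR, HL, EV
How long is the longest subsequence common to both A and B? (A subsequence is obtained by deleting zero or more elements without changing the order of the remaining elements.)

Backtracking the LCS table gives one alignment: KR (A1,B3) → KR (A2,B5) → EV (A7,B6) → KR (A8,B7) → HL (A10,B8) → EV (A11,B9).
So the longest common subsequence has length 6.

6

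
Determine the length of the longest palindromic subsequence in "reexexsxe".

One longest palindromic subsequence is exsxe (positions 2,4,7,8,9); it reads the same forward and backward, and the interval DP gives dp[1][9] = 5.

5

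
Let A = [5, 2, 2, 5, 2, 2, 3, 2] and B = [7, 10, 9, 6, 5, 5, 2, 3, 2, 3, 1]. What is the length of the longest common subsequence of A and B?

A longest common subsequence is 5, 5, 2, 2, 3 (length 5); the LCS DP confirms no longer common subsequence exists.

5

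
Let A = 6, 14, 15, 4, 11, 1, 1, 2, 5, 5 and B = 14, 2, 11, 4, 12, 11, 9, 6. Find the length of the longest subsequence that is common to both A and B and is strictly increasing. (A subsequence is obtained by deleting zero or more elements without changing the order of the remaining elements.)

For each value that appears in both, track the longest common increasing run ending there.
The best achievable length is 2; one witness is 4, 11 (A-positions 4,5, B-positions 4,6).

2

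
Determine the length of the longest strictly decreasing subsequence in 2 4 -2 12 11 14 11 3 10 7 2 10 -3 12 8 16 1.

6

One longest decreasing subsequence is 12, 11, 10, 7, 2, -3 (positions 4,5,9,10,11,13), of length 6; no longer one exists.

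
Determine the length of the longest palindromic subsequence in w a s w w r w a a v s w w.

One longest palindromic subsequence is wwwrwww (positions 1,4,5,6,7,12,13); it reads the same forward and backward, and the interval DP gives dp[1][13] = 7.

7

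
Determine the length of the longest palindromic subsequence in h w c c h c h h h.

5

One longest palindromic subsequence is hhhhh (positions 1,5,7,8,9); it reads the same forward and backward, and the interval DP gives dp[1][9] = 5.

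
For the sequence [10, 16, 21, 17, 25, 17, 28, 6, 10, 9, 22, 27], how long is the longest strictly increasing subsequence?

5

Scanning left to right, the best length ending at each element is: 10→1, 16→2, 21→3, 17→3, 25→4, 17→3, 28→5, 6→1, 10→2, 9→2, 22→4, 27→5.
So the longest increasing subsequence has length 5, e.g. 10, 16, 21, 25, 28.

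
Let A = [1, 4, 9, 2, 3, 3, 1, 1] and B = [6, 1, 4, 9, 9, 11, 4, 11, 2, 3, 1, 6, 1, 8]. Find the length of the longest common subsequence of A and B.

Backtracking the LCS table gives one alignment: 1 (A1,B2) → 4 (A2,B3) → 9 (A3,B5) → 2 (A4,B9) → 3 (A6,B10) → 1 (A7,B11) → 1 (A8,B13).
So the longest common subsequence has length 7.

7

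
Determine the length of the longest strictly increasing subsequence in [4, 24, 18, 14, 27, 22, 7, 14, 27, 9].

4

One longest increasing subsequence is 4, 18, 22, 27 (positions 1,3,6,9), of length 4; no longer one exists.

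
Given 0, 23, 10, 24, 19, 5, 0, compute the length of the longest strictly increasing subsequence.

Scanning left to right, the best length ending at each element is: 0→1, 23→2, 10→2, 24→3, 19→3, 5→2, 0→1.
So the longest increasing subsequence has length 3, e.g. 0, 23, 24.

3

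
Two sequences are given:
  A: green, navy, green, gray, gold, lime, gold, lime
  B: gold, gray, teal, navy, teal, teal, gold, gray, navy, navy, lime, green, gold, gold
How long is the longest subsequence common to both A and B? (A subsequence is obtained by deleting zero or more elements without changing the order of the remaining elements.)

Backtracking the LCS table gives one alignment: navy (A2,B10) → green (A3,B12) → gold (A5,B13) → gold (A7,B14).
So the longest common subsequence has length 4.

4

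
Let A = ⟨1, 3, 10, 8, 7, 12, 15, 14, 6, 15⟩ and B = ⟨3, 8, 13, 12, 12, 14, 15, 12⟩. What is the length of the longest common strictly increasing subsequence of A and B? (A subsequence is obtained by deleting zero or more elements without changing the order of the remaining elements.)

5

For each value that appears in both, track the longest common increasing run ending there.
The best achievable length is 5; one witness is 3, 8, 12, 14, 15 (A-positions 2,4,6,8,10, B-positions 1,2,4,6,7).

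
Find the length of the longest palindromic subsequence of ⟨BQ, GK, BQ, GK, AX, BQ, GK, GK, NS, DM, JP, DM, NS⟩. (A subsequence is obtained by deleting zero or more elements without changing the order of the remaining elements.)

5

Using dp[i][j] = 2 + dp[i+1][j−1] if the ends match, else max(dp[i+1][j], dp[i][j−1]):
dp[1][13] = 5. A witness is NS DM JP DM NS at positions 9,10,11,12,13.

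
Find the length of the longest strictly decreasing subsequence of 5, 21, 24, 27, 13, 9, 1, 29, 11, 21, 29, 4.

Let dp[i] be the longest decreasing subsequence ending at position i. Then dp = [1, 1, 1, 1, 2, 3, 4, 1, 3, 2, 1, 4].
The maximum is 4; one witness is 21, 13, 9, 1 at positions 2,5,6,7.

4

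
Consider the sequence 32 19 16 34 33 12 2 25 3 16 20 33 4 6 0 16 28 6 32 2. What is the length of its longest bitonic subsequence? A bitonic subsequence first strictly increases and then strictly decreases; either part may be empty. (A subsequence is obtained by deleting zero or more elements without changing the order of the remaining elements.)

One longest bitonic subsequence is 32, 34, 33, 25, 20, 16, 6, 2 (positions 1,4,5,8,11,16,18,20): it rises to 34 then falls. Length 8 is optimal.

8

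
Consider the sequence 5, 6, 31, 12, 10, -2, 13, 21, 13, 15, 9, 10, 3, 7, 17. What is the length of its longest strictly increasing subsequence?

Let dp[i] be the longest increasing subsequence ending at position i. Then dp = [1, 2, 3, 3, 3, 1, 4, 5, 4, 5, 3, 4, 2, 3, 6].
The maximum is 6; one witness is 5, 6, 12, 13, 15, 17 at positions 1,2,4,7,10,15.

6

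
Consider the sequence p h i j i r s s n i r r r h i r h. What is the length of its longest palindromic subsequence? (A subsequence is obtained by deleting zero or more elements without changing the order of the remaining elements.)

One longest palindromic subsequence is hrirrrirh (positions 2,6,10,11,12,13,15,16,17); it reads the same forward and backward, and the interval DP gives dp[1][17] = 9.

9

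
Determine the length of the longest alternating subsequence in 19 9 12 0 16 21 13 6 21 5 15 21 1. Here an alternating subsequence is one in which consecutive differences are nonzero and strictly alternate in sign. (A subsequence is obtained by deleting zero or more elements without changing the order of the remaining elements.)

Track the best alternating length ending on an up-step vs a down-step at each position: up/down = 1/1, 1/2, 3/2, 1/4, 5/2, 5/1, 5/6, 5/6, 7/1, 5/8, 9/8, 9/1, 5/10.
The maximum over both is 10; one such subsequence is 19, 9, 12, 0, 16, 13, 21, 5, 15, 1.

10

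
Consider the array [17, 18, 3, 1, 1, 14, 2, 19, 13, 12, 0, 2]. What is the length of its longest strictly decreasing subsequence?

5

Let dp[i] be the longest decreasing subsequence ending at position i. Then dp = [1, 1, 2, 3, 3, 2, 3, 1, 3, 4, 5, 5].
The maximum is 5; one witness is 17, 14, 13, 12, 0 at positions 1,6,9,10,11.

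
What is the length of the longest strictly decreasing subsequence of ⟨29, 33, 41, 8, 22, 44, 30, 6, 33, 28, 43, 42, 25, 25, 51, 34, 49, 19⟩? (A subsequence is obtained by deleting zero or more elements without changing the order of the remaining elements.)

Scanning left to right, the best length ending at each element is: 29→1, 33→1, 41→1, 8→2, 22→2, 44→1, 30→2, 6→3, 33→2, 28→3, 43→2, 42→3, 25→4, 25→4, 51→1, 34→4, 49→2, 19→5.
So the longest decreasing subsequence has length 5, e.g. 33, 30, 28, 25, 19.

5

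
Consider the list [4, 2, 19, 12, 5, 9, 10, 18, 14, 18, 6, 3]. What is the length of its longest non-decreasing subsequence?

6

Let dp[i] be the longest non-decreasing subsequence ending at position i. Then dp = [1, 1, 2, 2, 2, 3, 4, 5, 5, 6, 3, 2].
The maximum is 6; one witness is 4, 5, 9, 10, 18, 18 at positions 1,5,6,7,8,10.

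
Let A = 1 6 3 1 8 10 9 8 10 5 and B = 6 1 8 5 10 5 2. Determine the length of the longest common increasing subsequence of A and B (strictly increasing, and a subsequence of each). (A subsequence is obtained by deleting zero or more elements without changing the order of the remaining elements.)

3

For each value that appears in both, track the longest common increasing run ending there.
The best achievable length is 3; one witness is 6, 8, 10 (A-positions 2,5,6, B-positions 1,3,5).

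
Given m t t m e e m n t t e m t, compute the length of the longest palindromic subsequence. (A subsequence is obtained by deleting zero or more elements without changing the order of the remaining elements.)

10

One longest palindromic subsequence is mttmeemttm (positions 1,2,3,4,5,6,7,9,10,12); it reads the same forward and backward, and the interval DP gives dp[1][13] = 10.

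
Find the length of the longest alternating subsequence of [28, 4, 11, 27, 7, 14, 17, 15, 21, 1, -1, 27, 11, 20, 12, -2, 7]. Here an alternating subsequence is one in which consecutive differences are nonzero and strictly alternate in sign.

13

A longest alternating subsequence is 28, 4, 11, 7, 17, 15, 21, 1, 27, 11, 20, -2, 7 (positions 1,2,3,5,7,8,9,10,12,13,14,16,17); its 12 consecutive differences strictly alternate in sign, and length 13 is optimal.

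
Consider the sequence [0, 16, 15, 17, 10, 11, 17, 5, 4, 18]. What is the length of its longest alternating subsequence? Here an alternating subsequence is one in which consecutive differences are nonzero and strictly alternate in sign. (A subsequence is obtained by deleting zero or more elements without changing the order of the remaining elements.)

8

Track the best alternating length ending on an up-step vs a down-step at each position: up/down = 1/1, 2/1, 2/3, 4/1, 2/5, 6/5, 6/1, 2/7, 2/7, 8/1.
The maximum over both is 8; one such subsequence is 0, 16, 15, 17, 10, 11, 5, 18.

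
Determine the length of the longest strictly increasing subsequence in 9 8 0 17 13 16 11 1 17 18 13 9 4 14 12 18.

Let dp[i] be the longest increasing subsequence ending at position i. Then dp = [1, 1, 1, 2, 2, 3, 2, 2, 4, 5, 3, 3, 3, 4, 4, 5].
The maximum is 5; one witness is 9, 13, 16, 17, 18 at positions 1,5,6,9,10.

5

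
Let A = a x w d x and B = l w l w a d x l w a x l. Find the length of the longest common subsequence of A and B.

4

A longest common subsequence is axwx (length 4); the LCS DP confirms no longer common subsequence exists.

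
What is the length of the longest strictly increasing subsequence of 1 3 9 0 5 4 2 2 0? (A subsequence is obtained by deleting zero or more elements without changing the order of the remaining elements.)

3

Let dp[i] be the longest increasing subsequence ending at position i. Then dp = [1, 2, 3, 1, 3, 3, 2, 2, 1].
The maximum is 3; one witness is 1, 3, 9 at positions 1,2,3.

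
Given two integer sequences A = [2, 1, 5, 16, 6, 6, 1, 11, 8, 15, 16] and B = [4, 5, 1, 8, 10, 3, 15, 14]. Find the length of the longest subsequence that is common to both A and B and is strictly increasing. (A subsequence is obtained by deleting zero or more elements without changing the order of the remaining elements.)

3

A longest common strictly increasing subsequence is 5, 8, 15 (length 3); it appears in order in both A and B, and no longer such subsequence exists.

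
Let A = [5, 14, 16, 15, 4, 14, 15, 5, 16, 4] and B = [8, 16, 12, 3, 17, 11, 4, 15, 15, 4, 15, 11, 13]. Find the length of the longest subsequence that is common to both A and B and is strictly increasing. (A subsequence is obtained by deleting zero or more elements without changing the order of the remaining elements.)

A longest common strictly increasing subsequence is 4, 15 (length 2); it appears in order in both A and B, and no longer such subsequence exists.

2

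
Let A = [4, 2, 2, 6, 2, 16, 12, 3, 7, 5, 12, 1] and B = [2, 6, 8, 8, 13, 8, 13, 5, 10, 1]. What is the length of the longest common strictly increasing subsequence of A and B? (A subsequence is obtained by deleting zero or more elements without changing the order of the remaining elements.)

A longest common strictly increasing subsequence is 2, 6 (length 2); it appears in order in both A and B, and no longer such subsequence exists.

2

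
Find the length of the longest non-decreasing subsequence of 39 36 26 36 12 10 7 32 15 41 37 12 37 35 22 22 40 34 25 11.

5

One longest non-decreasing subsequence is 36, 36, 37, 37, 40 (positions 2,4,11,13,17), of length 5; no longer one exists.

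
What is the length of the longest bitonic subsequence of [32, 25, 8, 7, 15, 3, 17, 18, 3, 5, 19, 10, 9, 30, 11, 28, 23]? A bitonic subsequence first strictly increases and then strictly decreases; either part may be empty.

8

Let inc[i] be the LIS ending at i and dec[i] the longest strictly decreasing subsequence starting at i. inc = [1, 1, 1, 1, 2, 1, 3, 4, 1, 2, 5, 3, 3, 6, 4, 6, 6], dec = [5, 4, 3, 2, 3, 1, 3, 3, 1, 1, 3, 2, 1, 3, 1, 2, 1].
max_i inc[i]+dec[i]−1 = 8, with one witness 8, 15, 17, 18, 19, 30, 28, 23.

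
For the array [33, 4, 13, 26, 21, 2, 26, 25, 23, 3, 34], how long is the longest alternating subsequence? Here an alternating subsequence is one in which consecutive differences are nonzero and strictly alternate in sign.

A longest alternating subsequence is 33, 4, 26, 21, 26, 25, 34 (positions 1,2,4,5,7,8,11); its 6 consecutive differences strictly alternate in sign, and length 7 is optimal.

7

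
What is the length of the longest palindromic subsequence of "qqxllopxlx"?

Using dp[i][j] = 2 + dp[i+1][j−1] if the ends match, else max(dp[i+1][j], dp[i][j−1]):
dp[1][10] = 5. A witness is xlxlx at positions 3,4,8,9,10.

5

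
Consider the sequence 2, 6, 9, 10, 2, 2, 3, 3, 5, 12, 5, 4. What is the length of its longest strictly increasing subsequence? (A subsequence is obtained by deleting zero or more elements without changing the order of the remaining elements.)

Scanning left to right, the best length ending at each element is: 2→1, 6→2, 9→3, 10→4, 2→1, 2→1, 3→2, 3→2, 5→3, 12→5, 5→3, 4→3.
So the longest increasing subsequence has length 5, e.g. 2, 6, 9, 10, 12.

5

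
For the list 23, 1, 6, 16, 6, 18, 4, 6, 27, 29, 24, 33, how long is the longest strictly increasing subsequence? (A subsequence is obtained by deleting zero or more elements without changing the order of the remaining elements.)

7

Scanning left to right, the best length ending at each element is: 23→1, 1→1, 6→2, 16→3, 6→2, 18→4, 4→2, 6→3, 27→5, 29→6, 24→5, 33→7.
So the longest increasing subsequence has length 7, e.g. 1, 6, 16, 18, 27, 29, 33.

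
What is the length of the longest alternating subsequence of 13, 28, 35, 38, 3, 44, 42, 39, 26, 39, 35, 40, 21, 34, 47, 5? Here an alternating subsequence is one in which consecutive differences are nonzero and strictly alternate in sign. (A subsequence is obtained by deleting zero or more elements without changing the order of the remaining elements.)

A longest alternating subsequence is 13, 28, 3, 44, 26, 39, 35, 40, 21, 34, 5 (positions 1,2,5,6,9,10,11,12,13,14,16); its 10 consecutive differences strictly alternate in sign, and length 11 is optimal.

11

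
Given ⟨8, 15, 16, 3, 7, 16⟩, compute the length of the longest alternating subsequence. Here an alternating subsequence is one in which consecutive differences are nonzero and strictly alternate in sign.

4

A longest alternating subsequence is 8, 15, 3, 7 (positions 1,2,4,5); its 3 consecutive differences strictly alternate in sign, and length 4 is optimal.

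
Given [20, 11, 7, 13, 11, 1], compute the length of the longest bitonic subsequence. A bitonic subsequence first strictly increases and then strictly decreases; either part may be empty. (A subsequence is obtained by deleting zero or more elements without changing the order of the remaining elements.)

Let inc[i] be the LIS ending at i and dec[i] the longest strictly decreasing subsequence starting at i. inc = [1, 1, 1, 2, 2, 1], dec = [4, 3, 2, 3, 2, 1].
max_i inc[i]+dec[i]−1 = 4, with one witness 20, 13, 11, 1.

4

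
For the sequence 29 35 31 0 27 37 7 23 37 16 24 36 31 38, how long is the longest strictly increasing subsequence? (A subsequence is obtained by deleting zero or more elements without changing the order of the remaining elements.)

One longest increasing subsequence is 0, 7, 23, 24, 36, 38 (positions 4,7,8,11,12,14), of length 6; no longer one exists.

6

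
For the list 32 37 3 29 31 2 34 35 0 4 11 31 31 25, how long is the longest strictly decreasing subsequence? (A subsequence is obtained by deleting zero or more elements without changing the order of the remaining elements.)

4

Let dp[i] be the longest decreasing subsequence ending at position i. Then dp = [1, 1, 2, 2, 2, 3, 2, 2, 4, 3, 3, 3, 3, 4].
The maximum is 4; one witness is 32, 3, 2, 0 at positions 1,3,6,9.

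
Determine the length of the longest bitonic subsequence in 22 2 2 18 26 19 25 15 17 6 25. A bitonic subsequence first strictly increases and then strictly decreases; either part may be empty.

6

Let inc[i] be the LIS ending at i and dec[i] the longest strictly decreasing subsequence starting at i. inc = [1, 1, 1, 2, 3, 3, 4, 2, 3, 2, 4], dec = [4, 1, 1, 3, 4, 3, 3, 2, 2, 1, 1].
max_i inc[i]+dec[i]−1 = 6, with one witness 2, 18, 26, 25, 17, 6.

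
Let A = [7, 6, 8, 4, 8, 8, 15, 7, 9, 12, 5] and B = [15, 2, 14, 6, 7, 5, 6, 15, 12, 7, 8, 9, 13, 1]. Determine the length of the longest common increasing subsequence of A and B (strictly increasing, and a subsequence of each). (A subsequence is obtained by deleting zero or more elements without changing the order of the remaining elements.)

3

For each value that appears in both, track the longest common increasing run ending there.
The best achievable length is 3; one witness is 6, 7, 12 (A-positions 2,8,10, B-positions 4,5,9).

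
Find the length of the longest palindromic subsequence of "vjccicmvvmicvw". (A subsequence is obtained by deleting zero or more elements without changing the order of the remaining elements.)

10

One longest palindromic subsequence is vcimvvmicv (positions 1,3,5,7,8,9,10,11,12,13); it reads the same forward and backward, and the interval DP gives dp[1][14] = 10.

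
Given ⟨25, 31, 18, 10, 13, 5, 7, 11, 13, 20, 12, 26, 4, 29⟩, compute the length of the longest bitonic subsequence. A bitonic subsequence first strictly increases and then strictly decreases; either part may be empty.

7

One longest bitonic subsequence is 5, 7, 11, 13, 20, 12, 4 (positions 6,7,8,9,10,11,13): it rises to 20 then falls. Length 7 is optimal.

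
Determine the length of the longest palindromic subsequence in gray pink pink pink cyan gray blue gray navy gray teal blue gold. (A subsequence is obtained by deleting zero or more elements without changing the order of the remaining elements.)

One longest palindromic subsequence is blue gray navy gray blue (positions 7,8,9,10,12); it reads the same forward and backward, and the interval DP gives dp[1][13] = 5.

5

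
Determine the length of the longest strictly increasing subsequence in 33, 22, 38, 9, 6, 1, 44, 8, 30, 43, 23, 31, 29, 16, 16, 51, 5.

Scanning left to right, the best length ending at each element is: 33→1, 22→1, 38→2, 9→1, 6→1, 1→1, 44→3, 8→2, 30→3, 43→4, 23→3, 31→4, 29→4, 16→3, 16→3, 51→5, 5→2.
So the longest increasing subsequence has length 5, e.g. 6, 8, 30, 43, 51.

5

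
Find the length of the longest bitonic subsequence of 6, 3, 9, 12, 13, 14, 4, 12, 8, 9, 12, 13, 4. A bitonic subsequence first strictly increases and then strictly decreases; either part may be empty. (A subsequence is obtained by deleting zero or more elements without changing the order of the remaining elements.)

Let inc[i] be the LIS ending at i and dec[i] the longest strictly decreasing subsequence starting at i. inc = [1, 1, 2, 3, 4, 5, 2, 3, 3, 4, 5, 6, 2], dec = [2, 1, 3, 3, 4, 4, 1, 3, 2, 2, 2, 2, 1].
max_i inc[i]+dec[i]−1 = 8, with one witness 6, 9, 12, 13, 14, 12, 9, 4.

8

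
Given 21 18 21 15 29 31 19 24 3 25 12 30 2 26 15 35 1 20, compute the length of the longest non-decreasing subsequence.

6

Let dp[i] be the longest non-decreasing subsequence ending at position i. Then dp = [1, 1, 2, 1, 3, 4, 2, 3, 1, 4, 2, 5, 1, 5, 3, 6, 1, 4].
The maximum is 6; one witness is 21, 21, 24, 25, 30, 35 at positions 1,3,8,10,12,16.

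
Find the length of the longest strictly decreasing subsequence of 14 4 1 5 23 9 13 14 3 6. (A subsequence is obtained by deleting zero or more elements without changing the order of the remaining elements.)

3

Let dp[i] be the longest decreasing subsequence ending at position i. Then dp = [1, 2, 3, 2, 1, 2, 2, 2, 3, 3].
The maximum is 3; one witness is 14, 4, 1 at positions 1,2,3.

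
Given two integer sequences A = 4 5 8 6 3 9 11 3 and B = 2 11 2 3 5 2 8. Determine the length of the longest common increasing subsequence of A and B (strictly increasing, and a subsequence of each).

For each value that appears in both, track the longest common increasing run ending there.
The best achievable length is 2; one witness is 5, 8 (A-positions 2,3, B-positions 5,7).

2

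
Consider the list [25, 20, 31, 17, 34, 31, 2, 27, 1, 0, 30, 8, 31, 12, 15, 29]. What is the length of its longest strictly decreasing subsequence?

6

One longest decreasing subsequence is 25, 20, 17, 2, 1, 0 (positions 1,2,4,7,9,10), of length 6; no longer one exists.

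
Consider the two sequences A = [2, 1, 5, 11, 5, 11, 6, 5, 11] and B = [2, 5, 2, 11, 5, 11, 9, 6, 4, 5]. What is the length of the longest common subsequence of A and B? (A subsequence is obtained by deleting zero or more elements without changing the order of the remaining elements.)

7

A longest common subsequence is 2, 5, 11, 5, 11, 6, 5 (length 7); the LCS DP confirms no longer common subsequence exists.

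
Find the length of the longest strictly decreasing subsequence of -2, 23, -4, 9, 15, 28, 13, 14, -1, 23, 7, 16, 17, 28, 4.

One longest decreasing subsequence is 23, 15, 13, 7, 4 (positions 2,5,7,11,15), of length 5; no longer one exists.

5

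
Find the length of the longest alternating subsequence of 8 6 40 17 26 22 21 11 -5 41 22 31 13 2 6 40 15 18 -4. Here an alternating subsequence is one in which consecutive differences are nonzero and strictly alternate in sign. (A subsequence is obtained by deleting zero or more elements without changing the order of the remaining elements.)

Track the best alternating length ending on an up-step vs a down-step at each position: up/down = 1/1, 1/2, 3/1, 3/4, 5/4, 5/6, 5/6, 3/6, 1/6, 7/1, 7/8, 9/8, 7/10, 7/10, 11/10, 11/8, 11/12, 13/12, 7/14.
The maximum over both is 14; one such subsequence is 8, 6, 40, 17, 26, 22, 41, 22, 31, 13, 40, 15, 18, -4.

14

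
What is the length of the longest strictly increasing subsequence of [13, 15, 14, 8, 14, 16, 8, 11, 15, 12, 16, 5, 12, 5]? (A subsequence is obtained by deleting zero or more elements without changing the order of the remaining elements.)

4

Let dp[i] be the longest increasing subsequence ending at position i. Then dp = [1, 2, 2, 1, 2, 3, 1, 2, 3, 3, 4, 1, 3, 1].
The maximum is 4; one witness is 13, 14, 15, 16 at positions 1,3,9,11.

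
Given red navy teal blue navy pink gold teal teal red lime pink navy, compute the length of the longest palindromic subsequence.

6

One longest palindromic subsequence is navy pink teal teal pink navy (positions 2,6,8,9,12,13); it reads the same forward and backward, and the interval DP gives dp[1][13] = 6.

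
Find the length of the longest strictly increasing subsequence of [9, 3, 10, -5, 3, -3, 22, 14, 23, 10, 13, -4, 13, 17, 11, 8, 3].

One longest increasing subsequence is -5, 3, 10, 13, 17 (positions 4,5,10,11,14), of length 5; no longer one exists.

5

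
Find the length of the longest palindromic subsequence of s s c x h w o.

2

Using dp[i][j] = 2 + dp[i+1][j−1] if the ends match, else max(dp[i+1][j], dp[i][j−1]):
dp[1][7] = 2. A witness is ss at positions 1,2.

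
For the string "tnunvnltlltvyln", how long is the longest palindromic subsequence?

8

Using dp[i][j] = 2 + dp[i+1][j−1] if the ends match, else max(dp[i+1][j], dp[i][j−1]):
dp[1][15] = 8. A witness is nltlltln at positions 2,7,8,9,10,11,14,15.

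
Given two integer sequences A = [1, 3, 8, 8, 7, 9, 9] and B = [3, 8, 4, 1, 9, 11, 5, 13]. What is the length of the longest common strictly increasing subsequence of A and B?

3

A longest common strictly increasing subsequence is 3, 8, 9 (length 3); it appears in order in both A and B, and no longer such subsequence exists.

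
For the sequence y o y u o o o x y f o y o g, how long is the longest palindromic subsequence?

Using dp[i][j] = 2 + dp[i+1][j−1] if the ends match, else max(dp[i+1][j], dp[i][j−1]):
dp[1][14] = 9. A witness is yoyoooyoy at positions 1,2,3,5,6,7,9,11,12.

9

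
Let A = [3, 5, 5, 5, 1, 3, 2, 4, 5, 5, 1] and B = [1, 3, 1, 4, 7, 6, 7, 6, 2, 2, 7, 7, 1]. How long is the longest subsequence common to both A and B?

Backtracking the LCS table gives one alignment: 3 (A1,B2) → 1 (A5,B3) → 2 (A7,B10) → 1 (A11,B13).
So the longest common subsequence has length 4.

4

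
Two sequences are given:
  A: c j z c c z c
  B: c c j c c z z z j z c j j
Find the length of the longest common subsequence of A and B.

A longest common subsequence is cjcczc (length 6); the LCS DP confirms no longer common subsequence exists.

6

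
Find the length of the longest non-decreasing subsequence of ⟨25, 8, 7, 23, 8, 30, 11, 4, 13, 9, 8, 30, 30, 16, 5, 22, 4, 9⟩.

6

Let dp[i] be the longest non-decreasing subsequence ending at position i. Then dp = [1, 1, 1, 2, 2, 3, 3, 1, 4, 3, 3, 5, 6, 5, 2, 6, 2, 4].
The maximum is 6; one witness is 8, 8, 11, 13, 30, 30 at positions 2,5,7,9,12,13.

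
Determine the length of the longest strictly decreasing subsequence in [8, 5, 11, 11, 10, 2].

Let dp[i] be the longest decreasing subsequence ending at position i. Then dp = [1, 2, 1, 1, 2, 3].
The maximum is 3; one witness is 8, 5, 2 at positions 1,2,6.

3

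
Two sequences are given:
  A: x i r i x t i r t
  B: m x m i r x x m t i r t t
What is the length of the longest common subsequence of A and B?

A longest common subsequence is xirxtirt (length 8); the LCS DP confirms no longer common subsequence exists.

8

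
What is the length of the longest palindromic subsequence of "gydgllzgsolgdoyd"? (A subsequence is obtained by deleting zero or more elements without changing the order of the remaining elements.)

Using dp[i][j] = 2 + dp[i+1][j−1] if the ends match, else max(dp[i+1][j], dp[i][j−1]):
dp[1][16] = 9. A witness is ydglolgdy at positions 2,3,4,5,10,11,12,13,15.

9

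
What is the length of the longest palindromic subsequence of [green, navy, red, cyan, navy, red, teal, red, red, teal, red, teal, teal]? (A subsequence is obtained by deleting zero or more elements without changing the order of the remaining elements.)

6

One longest palindromic subsequence is red teal red red teal red (positions 6,7,8,9,10,11); it reads the same forward and backward, and the interval DP gives dp[1][13] = 6.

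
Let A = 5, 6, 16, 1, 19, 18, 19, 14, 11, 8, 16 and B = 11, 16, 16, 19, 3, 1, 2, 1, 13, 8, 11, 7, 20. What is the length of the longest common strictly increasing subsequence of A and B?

2

For each value that appears in both, track the longest common increasing run ending there.
The best achievable length is 2; one witness is 11, 16 (A-positions 9,11, B-positions 1,2).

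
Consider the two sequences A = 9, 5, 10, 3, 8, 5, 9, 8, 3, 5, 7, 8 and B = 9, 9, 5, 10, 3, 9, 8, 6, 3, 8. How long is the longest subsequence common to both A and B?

8

Backtracking the LCS table gives one alignment: 9 (A1,B2) → 5 (A2,B3) → 10 (A3,B4) → 3 (A4,B5) → 9 (A7,B6) → 8 (A8,B7) → 3 (A9,B9) → 8 (A12,B10).
So the longest common subsequence has length 8.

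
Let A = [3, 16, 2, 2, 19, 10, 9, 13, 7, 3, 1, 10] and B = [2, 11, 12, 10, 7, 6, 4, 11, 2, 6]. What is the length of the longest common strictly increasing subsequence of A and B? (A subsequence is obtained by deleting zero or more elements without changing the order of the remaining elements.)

For each value that appears in both, track the longest common increasing run ending there.
The best achievable length is 2; one witness is 2, 10 (A-positions 3,6, B-positions 1,4).

2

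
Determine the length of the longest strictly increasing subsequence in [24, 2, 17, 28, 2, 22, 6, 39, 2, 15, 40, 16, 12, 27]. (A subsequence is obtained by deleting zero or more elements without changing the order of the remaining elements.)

5

Scanning left to right, the best length ending at each element is: 24→1, 2→1, 17→2, 28→3, 2→1, 22→3, 6→2, 39→4, 2→1, 15→3, 40→5, 16→4, 12→3, 27→5.
So the longest increasing subsequence has length 5, e.g. 2, 17, 28, 39, 40.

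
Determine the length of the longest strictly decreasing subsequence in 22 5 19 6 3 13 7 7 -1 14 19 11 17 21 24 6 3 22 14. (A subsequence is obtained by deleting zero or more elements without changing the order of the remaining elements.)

Let dp[i] be the longest decreasing subsequence ending at position i. Then dp = [1, 2, 2, 3, 4, 3, 4, 4, 5, 3, 2, 4, 3, 2, 1, 5, 6, 2, 4].
The maximum is 6; one witness is 22, 19, 13, 7, 6, 3 at positions 1,3,6,7,16,17.

6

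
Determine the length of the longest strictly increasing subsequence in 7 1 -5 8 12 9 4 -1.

3

Scanning left to right, the best length ending at each element is: 7→1, 1→1, -5→1, 8→2, 12→3, 9→3, 4→2, -1→2.
So the longest increasing subsequence has length 3, e.g. 7, 8, 12.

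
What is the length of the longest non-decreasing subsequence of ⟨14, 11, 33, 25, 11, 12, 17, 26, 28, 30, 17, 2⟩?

One longest non-decreasing subsequence is 11, 11, 12, 17, 26, 28, 30 (positions 2,5,6,7,8,9,10), of length 7; no longer one exists.

7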